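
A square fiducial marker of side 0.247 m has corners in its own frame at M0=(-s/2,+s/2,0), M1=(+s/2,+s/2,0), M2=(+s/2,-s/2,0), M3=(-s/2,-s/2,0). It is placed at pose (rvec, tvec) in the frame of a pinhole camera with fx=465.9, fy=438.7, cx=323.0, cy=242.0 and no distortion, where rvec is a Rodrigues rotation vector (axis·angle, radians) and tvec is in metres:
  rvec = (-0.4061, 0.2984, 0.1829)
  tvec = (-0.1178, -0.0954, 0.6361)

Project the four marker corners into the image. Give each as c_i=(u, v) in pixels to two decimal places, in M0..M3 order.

c0=(129.06, 243.34) c1=(297.25, 266.13) c2=(342.73, 110.10) c3=(190.32, 107.28)

Intrinsics K: fx=465.9, fy=438.7, cx=323.0, cy=242.0
Marker side s = 0.247 m; corners in marker frame (Z=0):
  M0 = (-0.1235, +0.1235, 0)
  M1 = (+0.1235, +0.1235, 0)
  M2 = (+0.1235, -0.1235, 0)
  M3 = (-0.1235, -0.1235, 0)
rvec = (-0.4061, 0.2984, 0.1829), |rvec| = θ = 0.53611 rad = 30.717°
Rodrigues: sinθ=0.51079, 1−cosθ=0.14030; R = I + sinθ·[k]× + (1−cosθ)·[k]×²:
    [+0.94021 -0.23342 +0.24805]
    [+0.11511 +0.90317 +0.41357]
    [-0.32057 -0.36028 +0.87603]
t = (-0.1178, -0.0954, 0.6361) m
M0: Pc = R·M0+t = (-0.26274, +0.00193, +0.63120); u = 465.9·(-0.26274)/0.63120 + 323.0 = 129.0637, v = 438.7·(+0.00193)/0.63120 + 242.0 = 243.3380
M1: Pc = R·M1+t = (-0.03051, +0.03036, +0.55202); u = 465.9·(-0.03051)/0.55202 + 323.0 = 297.2483, v = 438.7·(+0.03036)/0.55202 + 242.0 = 266.1258
M2: Pc = R·M2+t = (+0.02714, -0.19273, +0.64100); u = 465.9·(+0.02714)/0.64100 + 323.0 = 342.7278, v = 438.7·(-0.19273)/0.64100 + 242.0 = 110.1001
M3: Pc = R·M3+t = (-0.20509, -0.22116, +0.72018); u = 465.9·(-0.20509)/0.72018 + 323.0 = 190.3248, v = 438.7·(-0.22116)/0.72018 + 242.0 = 107.2821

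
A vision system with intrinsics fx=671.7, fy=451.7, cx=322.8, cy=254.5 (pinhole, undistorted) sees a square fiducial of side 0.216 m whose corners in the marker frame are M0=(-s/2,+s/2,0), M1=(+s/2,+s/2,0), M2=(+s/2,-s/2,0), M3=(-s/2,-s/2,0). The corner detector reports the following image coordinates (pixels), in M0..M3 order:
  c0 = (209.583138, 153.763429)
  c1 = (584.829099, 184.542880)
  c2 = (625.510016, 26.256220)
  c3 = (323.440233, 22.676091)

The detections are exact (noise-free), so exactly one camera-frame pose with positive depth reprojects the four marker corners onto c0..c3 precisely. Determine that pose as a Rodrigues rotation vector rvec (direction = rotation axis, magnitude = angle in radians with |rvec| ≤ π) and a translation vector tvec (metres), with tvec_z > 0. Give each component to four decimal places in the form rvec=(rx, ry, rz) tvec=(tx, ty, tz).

rvec=(-0.5777, 0.2583, 0.2697) tvec=(0.0666, -0.1587, 0.4281)

Intrinsics K: fx=671.7, fy=451.7, cx=322.8, cy=254.5
Marker side s = 0.216 m; corners in marker frame (Z=0):
  M0 = (-0.1080, +0.1080, 0)
  M1 = (+0.1080, +0.1080, 0)
  M2 = (+0.1080, -0.1080, 0)
  M3 = (-0.1080, -0.1080, 0)
Detected image corners:
  c0 = (209.583138, 153.763429) px
  c1 = (584.829099, 184.542880) px
  c2 = (625.510016, 26.256220) px
  c3 = (323.440233, 22.676091) px
Planar DLT: solve 8×8 A·h = b for H (H[2,2]=1):
  H  [+1227.59742 -879.87170 +427.33009]
  H  [+0.76212 +551.86533 +87.01057]
  H  [-0.73171 -1.16730 +1.00000]
B = K⁻¹H; ‖b₁‖=2.335771, ‖b₂‖=2.335771; λ = 2/(‖b₁‖+‖b₂‖) = 0.428124, sign → tz>0 ⇒ λ=+0.428124
r₁ = λ·B[:,0] = (+0.93298,+0.17722,-0.31326); r₂ = λ·B[:,1] = (-0.32064,+0.80464,-0.49975)
r₃ = r₁×r₂ = (+0.16349,+0.56670,+0.80754); SVD([r₁ r₂ r₃]) → R = UVᵀ:
  R  [+0.93298 -0.32064 +0.16349]
  R  [+0.17722 +0.80464 +0.56670]
  R  [-0.31326 -0.49975 +0.80754]
t = (+0.06662, -0.15875, +0.42812) m
tr R = 2.545155; θ = arccos((tr R − 1)/2) = 0.687905 rad = 39.414°
axis k = ((R−Rᵀ)₃₂, (R−Rᵀ)₁₃, (R−Rᵀ)₂₁) / (2 sinθ) = (-0.839835, +0.375446, +0.392068)
rvec = θ·k = (-0.577727, +0.258271, +0.269706)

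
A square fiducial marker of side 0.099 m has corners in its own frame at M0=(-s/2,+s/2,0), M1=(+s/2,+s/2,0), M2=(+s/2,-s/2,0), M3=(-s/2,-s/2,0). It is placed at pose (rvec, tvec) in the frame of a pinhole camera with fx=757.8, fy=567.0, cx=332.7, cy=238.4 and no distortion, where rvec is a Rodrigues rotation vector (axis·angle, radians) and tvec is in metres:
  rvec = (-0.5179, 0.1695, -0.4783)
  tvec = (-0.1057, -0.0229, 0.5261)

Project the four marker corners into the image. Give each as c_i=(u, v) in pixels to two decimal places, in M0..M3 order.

Intrinsics K: fx=757.8, fy=567.0, cx=332.7, cy=238.4
Marker side s = 0.099 m; corners in marker frame (Z=0):
  M0 = (-0.0495, +0.0495, 0)
  M1 = (+0.0495, +0.0495, 0)
  M2 = (+0.0495, -0.0495, 0)
  M3 = (-0.0495, -0.0495, 0)
rvec = (-0.5179, 0.1695, -0.4783), |rvec| = θ = 0.72507 rad = 41.543°
Rodrigues: sinθ=0.66319, 1−cosθ=0.25154; R = I + sinθ·[k]× + (1−cosθ)·[k]×²:
    [+0.87679 +0.39548 +0.27356]
    [-0.47948 +0.76220 +0.43491]
    [-0.03651 -0.51249 +0.85792]
t = (-0.1057, -0.0229, 0.5261) m
M0: Pc = R·M0+t = (-0.12953, +0.03856, +0.50254); u = 757.8·(-0.12953)/0.50254 + 332.7 = 137.3835, v = 567.0·(+0.03856)/0.50254 + 238.4 = 281.9099
M1: Pc = R·M1+t = (-0.04272, -0.00891, +0.49892); u = 757.8·(-0.04272)/0.49892 + 332.7 = 267.8099, v = 567.0·(-0.00891)/0.49892 + 238.4 = 228.2796
M2: Pc = R·M2+t = (-0.08187, -0.08436, +0.54966); u = 757.8·(-0.08187)/0.54966 + 332.7 = 219.8217, v = 567.0·(-0.08436)/0.54966 + 238.4 = 151.3754
M3: Pc = R·M3+t = (-0.16868, -0.03689, +0.55328); u = 757.8·(-0.16868)/0.55328 + 332.7 = 101.6692, v = 567.0·(-0.03689)/0.55328 + 238.4 = 200.5901

c0=(137.38, 281.91) c1=(267.81, 228.28) c2=(219.82, 151.38) c3=(101.67, 200.59)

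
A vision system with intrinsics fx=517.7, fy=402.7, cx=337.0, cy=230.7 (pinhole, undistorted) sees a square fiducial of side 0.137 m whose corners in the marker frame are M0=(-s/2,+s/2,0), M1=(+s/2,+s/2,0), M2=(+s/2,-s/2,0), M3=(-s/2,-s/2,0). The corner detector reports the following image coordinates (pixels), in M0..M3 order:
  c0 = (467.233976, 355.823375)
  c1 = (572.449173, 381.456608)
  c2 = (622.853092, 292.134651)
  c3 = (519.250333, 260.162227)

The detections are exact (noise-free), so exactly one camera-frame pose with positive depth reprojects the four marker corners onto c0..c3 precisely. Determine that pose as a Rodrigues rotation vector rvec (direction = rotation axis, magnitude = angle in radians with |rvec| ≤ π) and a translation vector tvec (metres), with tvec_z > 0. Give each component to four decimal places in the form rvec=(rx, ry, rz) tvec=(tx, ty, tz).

rvec=(0.1102, -0.2416, 0.3677) tvec=(0.2211, 0.1253, 0.5454)

Intrinsics K: fx=517.7, fy=402.7, cx=337.0, cy=230.7
Marker side s = 0.137 m; corners in marker frame (Z=0):
  M0 = (-0.0685, +0.0685, 0)
  M1 = (+0.0685, +0.0685, 0)
  M2 = (+0.0685, -0.0685, 0)
  M3 = (-0.0685, -0.0685, 0)
Detected image corners:
  c0 = (467.233976, 355.823375) px
  c1 = (572.449173, 381.456608) px
  c2 = (622.853092, 292.134651) px
  c3 = (519.250333, 260.162227) px
Planar DLT: solve 8×8 A·h = b for H (H[2,2]=1):
  H  [+1015.48463 -310.84365 +546.90566]
  H  [+359.79102 +711.48339 +323.21692]
  H  [+0.46444 +0.11507 +1.00000]
B = K⁻¹H; ‖b₁‖=1.833643, ‖b₂‖=1.833643; λ = 2/(‖b₁‖+‖b₂‖) = 0.545362, sign → tz>0 ⇒ λ=+0.545362
r₁ = λ·B[:,0] = (+0.90486,+0.34215,+0.25329); r₂ = λ·B[:,1] = (-0.36830,+0.92758,+0.06276)
r₃ = r₁×r₂ = (-0.21348,-0.15007,+0.96535); SVD([r₁ r₂ r₃]) → R = UVᵀ:
  R  [+0.90486 -0.36830 -0.21348]
  R  [+0.34215 +0.92758 -0.15007]
  R  [+0.25329 +0.06276 +0.96535]
t = (+0.22112, +0.12529, +0.54536) m
tr R = 2.797802; θ = arccos((tr R − 1)/2) = 0.453541 rad = 25.986°
axis k = ((R−Rᵀ)₃₂, (R−Rᵀ)₁₃, (R−Rᵀ)₂₁) / (2 sinθ) = (+0.242872, -0.532653, +0.810737)
rvec = θ·k = (+0.110152, -0.241580, +0.367703)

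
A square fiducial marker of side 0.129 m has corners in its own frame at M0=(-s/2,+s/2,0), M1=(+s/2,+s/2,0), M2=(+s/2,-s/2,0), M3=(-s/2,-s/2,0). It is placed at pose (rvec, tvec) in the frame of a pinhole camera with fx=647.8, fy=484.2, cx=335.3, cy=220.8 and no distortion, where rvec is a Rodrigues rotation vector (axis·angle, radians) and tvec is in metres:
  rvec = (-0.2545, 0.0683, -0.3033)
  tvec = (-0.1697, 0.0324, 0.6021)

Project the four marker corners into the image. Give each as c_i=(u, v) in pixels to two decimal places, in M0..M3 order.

Intrinsics K: fx=647.8, fy=484.2, cx=335.3, cy=220.8
Marker side s = 0.129 m; corners in marker frame (Z=0):
  M0 = (-0.0645, +0.0645, 0)
  M1 = (+0.0645, +0.0645, 0)
  M2 = (+0.0645, -0.0645, 0)
  M3 = (-0.0645, -0.0645, 0)
rvec = (-0.2545, 0.0683, -0.3033), |rvec| = θ = 0.40178 rad = 23.020°
Rodrigues: sinθ=0.39106, 1−cosθ=0.07963; R = I + sinθ·[k]× + (1−cosθ)·[k]×²:
    [+0.95232 +0.28663 +0.10456]
    [-0.30378 +0.92267 +0.23749]
    [-0.02840 -0.25793 +0.96575]
t = (-0.1697, 0.0324, 0.6021) m
M0: Pc = R·M0+t = (-0.21264, +0.11151, +0.58730); u = 647.8·(-0.21264)/0.58730 + 335.3 = 100.7568, v = 484.2·(+0.11151)/0.58730 + 220.8 = 312.7319
M1: Pc = R·M1+t = (-0.08979, +0.07232, +0.58363); u = 647.8·(-0.08979)/0.58363 + 335.3 = 235.6404, v = 484.2·(+0.07232)/0.58363 + 220.8 = 280.7976
M2: Pc = R·M2+t = (-0.12676, -0.04671, +0.61690); u = 647.8·(-0.12676)/0.61690 + 335.3 = 202.1884, v = 484.2·(-0.04671)/0.61690 + 220.8 = 184.1411
M3: Pc = R·M3+t = (-0.24961, -0.00752, +0.62057); u = 647.8·(-0.24961)/0.62057 + 335.3 = 74.7342, v = 484.2·(-0.00752)/0.62057 + 220.8 = 214.9339

c0=(100.76, 312.73) c1=(235.64, 280.80) c2=(202.19, 184.14) c3=(74.73, 214.93)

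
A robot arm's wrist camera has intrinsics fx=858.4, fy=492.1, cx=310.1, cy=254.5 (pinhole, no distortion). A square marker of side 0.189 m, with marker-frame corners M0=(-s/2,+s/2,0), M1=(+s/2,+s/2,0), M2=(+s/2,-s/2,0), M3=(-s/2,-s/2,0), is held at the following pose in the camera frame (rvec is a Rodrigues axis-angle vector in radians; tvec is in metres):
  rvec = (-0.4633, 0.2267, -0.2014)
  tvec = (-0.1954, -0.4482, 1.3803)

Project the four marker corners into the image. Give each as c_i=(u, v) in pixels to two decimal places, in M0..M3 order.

Intrinsics K: fx=858.4, fy=492.1, cx=310.1, cy=254.5
Marker side s = 0.189 m; corners in marker frame (Z=0):
  M0 = (-0.0945, +0.0945, 0)
  M1 = (+0.0945, +0.0945, 0)
  M2 = (+0.0945, -0.0945, 0)
  M3 = (-0.0945, -0.0945, 0)
rvec = (-0.4633, 0.2267, -0.2014), |rvec| = θ = 0.55372 rad = 31.726°
Rodrigues: sinθ=0.52585, 1−cosθ=0.14942; R = I + sinθ·[k]× + (1−cosθ)·[k]×²:
    [+0.95519 +0.14008 +0.26077]
    [-0.24245 +0.87562 +0.41773]
    [-0.16982 -0.46224 +0.87034]
t = (-0.1954, -0.4482, 1.3803) m
M0: Pc = R·M0+t = (-0.27243, -0.34254, +1.35267); u = 858.4·(-0.27243)/1.35267 + 310.1 = 137.2178, v = 492.1·(-0.34254)/1.35267 + 254.5 = 129.8832
M1: Pc = R·M1+t = (-0.09190, -0.38837, +1.32057); u = 858.4·(-0.09190)/1.32057 + 310.1 = 250.3645, v = 492.1·(-0.38837)/1.32057 + 254.5 = 109.7788
M2: Pc = R·M2+t = (-0.11837, -0.55386, +1.40793); u = 858.4·(-0.11837)/1.40793 + 310.1 = 237.9298, v = 492.1·(-0.55386)/1.40793 + 254.5 = 60.9159
M3: Pc = R·M3+t = (-0.29890, -0.50803, +1.44003); u = 858.4·(-0.29890)/1.44003 + 310.1 = 131.9246, v = 492.1·(-0.50803)/1.44003 + 254.5 = 80.8897

c0=(137.22, 129.88) c1=(250.36, 109.78) c2=(237.93, 60.92) c3=(131.92, 80.89)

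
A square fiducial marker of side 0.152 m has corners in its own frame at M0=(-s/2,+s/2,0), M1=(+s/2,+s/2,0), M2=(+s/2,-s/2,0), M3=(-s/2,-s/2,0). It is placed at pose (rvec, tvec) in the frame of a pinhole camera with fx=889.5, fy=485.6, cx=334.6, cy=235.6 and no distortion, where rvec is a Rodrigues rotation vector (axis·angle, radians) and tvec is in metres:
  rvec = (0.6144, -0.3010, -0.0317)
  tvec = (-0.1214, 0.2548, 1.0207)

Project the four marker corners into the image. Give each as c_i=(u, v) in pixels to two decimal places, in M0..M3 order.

c0=(165.36, 387.25) c1=(290.90, 373.49) c2=(295.18, 324.99) c3=(158.41, 337.92)

Intrinsics K: fx=889.5, fy=485.6, cx=334.6, cy=235.6
Marker side s = 0.152 m; corners in marker frame (Z=0):
  M0 = (-0.0760, +0.0760, 0)
  M1 = (+0.0760, +0.0760, 0)
  M2 = (+0.0760, -0.0760, 0)
  M3 = (-0.0760, -0.0760, 0)
rvec = (0.6144, -0.3010, -0.0317), |rvec| = θ = 0.68490 rad = 39.242°
Rodrigues: sinθ=0.63260, 1−cosθ=0.22552; R = I + sinθ·[k]× + (1−cosθ)·[k]×²:
    [+0.95596 -0.05963 -0.28738]
    [-0.11819 +0.81804 -0.56289]
    [+0.26865 +0.57207 +0.77496]
t = (-0.1214, 0.2548, 1.0207) m
M0: Pc = R·M0+t = (-0.19858, +0.32595, +1.04376); u = 889.5·(-0.19858)/1.04376 + 334.6 = 165.3645, v = 485.6·(+0.32595)/1.04376 + 235.6 = 387.2468
M1: Pc = R·M1+t = (-0.05328, +0.30799, +1.08459); u = 889.5·(-0.05328)/1.08459 + 334.6 = 290.9048, v = 485.6·(+0.30799)/1.08459 + 235.6 = 373.4942
M2: Pc = R·M2+t = (-0.04422, +0.18365, +0.99764); u = 889.5·(-0.04422)/0.99764 + 334.6 = 295.1775, v = 485.6·(+0.18365)/0.99764 + 235.6 = 324.9899
M3: Pc = R·M3+t = (-0.18952, +0.20161, +0.95681); u = 889.5·(-0.18952)/0.95681 + 334.6 = 158.4106, v = 485.6·(+0.20161)/0.95681 + 235.6 = 337.9223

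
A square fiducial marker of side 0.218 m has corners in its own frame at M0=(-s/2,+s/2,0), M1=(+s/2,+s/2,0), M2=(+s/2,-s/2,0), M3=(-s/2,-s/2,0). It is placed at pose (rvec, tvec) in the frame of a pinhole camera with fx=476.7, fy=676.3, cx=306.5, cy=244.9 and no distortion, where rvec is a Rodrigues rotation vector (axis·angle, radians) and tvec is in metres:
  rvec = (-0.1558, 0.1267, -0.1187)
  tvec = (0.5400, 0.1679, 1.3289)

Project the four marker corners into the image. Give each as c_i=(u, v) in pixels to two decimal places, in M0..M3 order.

c0=(466.51, 392.38) c1=(548.46, 380.79) c2=(533.66, 268.78) c3=(454.11, 282.15)

Intrinsics K: fx=476.7, fy=676.3, cx=306.5, cy=244.9
Marker side s = 0.218 m; corners in marker frame (Z=0):
  M0 = (-0.1090, +0.1090, 0)
  M1 = (+0.1090, +0.1090, 0)
  M2 = (+0.1090, -0.1090, 0)
  M3 = (-0.1090, -0.1090, 0)
rvec = (-0.1558, 0.1267, -0.1187), |rvec| = θ = 0.23327 rad = 13.366°
Rodrigues: sinθ=0.23116, 1−cosθ=0.02708; R = I + sinθ·[k]× + (1−cosθ)·[k]×²:
    [+0.98500 +0.10780 +0.13476]
    [-0.12745 +0.98091 +0.14691]
    [-0.11635 -0.16188 +0.97993]
t = (0.5400, 0.1679, 1.3289) m
M0: Pc = R·M0+t = (+0.44439, +0.28871, +1.32394); u = 476.7·(+0.44439)/1.32394 + 306.5 = 466.5065, v = 676.3·(+0.28871)/1.32394 + 244.9 = 392.3807
M1: Pc = R·M1+t = (+0.65911, +0.26093, +1.29857); u = 476.7·(+0.65911)/1.29857 + 306.5 = 548.4579, v = 676.3·(+0.26093)/1.29857 + 244.9 = 380.7911
M2: Pc = R·M2+t = (+0.63561, +0.04709, +1.33386); u = 476.7·(+0.63561)/1.33386 + 306.5 = 533.6579, v = 676.3·(+0.04709)/1.33386 + 244.9 = 268.7753
M3: Pc = R·M3+t = (+0.42089, +0.07487, +1.35923); u = 476.7·(+0.42089)/1.35923 + 306.5 = 454.1103, v = 676.3·(+0.07487)/1.35923 + 244.9 = 282.1543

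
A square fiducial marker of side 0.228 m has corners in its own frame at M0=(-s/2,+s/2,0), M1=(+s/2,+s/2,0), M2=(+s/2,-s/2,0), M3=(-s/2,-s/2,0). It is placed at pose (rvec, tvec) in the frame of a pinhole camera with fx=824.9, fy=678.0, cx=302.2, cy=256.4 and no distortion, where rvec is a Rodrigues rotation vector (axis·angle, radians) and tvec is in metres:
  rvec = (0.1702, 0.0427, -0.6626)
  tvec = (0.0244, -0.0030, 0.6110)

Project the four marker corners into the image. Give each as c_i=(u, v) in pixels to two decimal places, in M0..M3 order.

c0=(308.30, 420.80) c1=(548.85, 273.98) c2=(364.47, 69.81) c3=(117.41, 231.77)

Intrinsics K: fx=824.9, fy=678.0, cx=302.2, cy=256.4
Marker side s = 0.228 m; corners in marker frame (Z=0):
  M0 = (-0.1140, +0.1140, 0)
  M1 = (+0.1140, +0.1140, 0)
  M2 = (+0.1140, -0.1140, 0)
  M3 = (-0.1140, -0.1140, 0)
rvec = (0.1702, 0.0427, -0.6626), |rvec| = θ = 0.68544 rad = 39.273°
Rodrigues: sinθ=0.63301, 1−cosθ=0.22586; R = I + sinθ·[k]× + (1−cosθ)·[k]×²:
    [+0.78807 +0.61541 -0.01478]
    [-0.60843 +0.77502 -0.17078]
    [-0.09365 +0.14358 +0.98520]
t = (0.0244, -0.0030, 0.6110) m
M0: Pc = R·M0+t = (+0.00472, +0.15471, +0.63804); u = 824.9·(+0.00472)/0.63804 + 302.2 = 308.2994, v = 678.0·(+0.15471)/0.63804 + 256.4 = 420.8010
M1: Pc = R·M1+t = (+0.18440, +0.01599, +0.61669); u = 824.9·(+0.18440)/0.61669 + 302.2 = 548.8527, v = 678.0·(+0.01599)/0.61669 + 256.4 = 273.9809
M2: Pc = R·M2+t = (+0.04408, -0.16071, +0.58396); u = 824.9·(+0.04408)/0.58396 + 302.2 = 364.4709, v = 678.0·(-0.16071)/0.58396 + 256.4 = 69.8053
M3: Pc = R·M3+t = (-0.13560, -0.02199, +0.60531); u = 824.9·(-0.13560)/0.60531 + 302.2 = 117.4118, v = 678.0·(-0.02199)/0.60531 + 256.4 = 231.7678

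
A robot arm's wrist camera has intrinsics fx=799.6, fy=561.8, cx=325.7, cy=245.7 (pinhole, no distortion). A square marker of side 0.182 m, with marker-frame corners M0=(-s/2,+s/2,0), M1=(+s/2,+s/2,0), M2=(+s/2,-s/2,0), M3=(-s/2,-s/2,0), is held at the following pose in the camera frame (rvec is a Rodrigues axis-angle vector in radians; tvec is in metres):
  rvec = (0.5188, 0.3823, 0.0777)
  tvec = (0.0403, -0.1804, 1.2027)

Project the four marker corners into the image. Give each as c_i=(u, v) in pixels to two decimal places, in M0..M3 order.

c0=(299.50, 194.39) c1=(408.95, 205.92) c2=(412.62, 124.04) c3=(294.64, 115.84)

Intrinsics K: fx=799.6, fy=561.8, cx=325.7, cy=245.7
Marker side s = 0.182 m; corners in marker frame (Z=0):
  M0 = (-0.0910, +0.0910, 0)
  M1 = (+0.0910, +0.0910, 0)
  M2 = (+0.0910, -0.0910, 0)
  M3 = (-0.0910, -0.0910, 0)
rvec = (0.5188, 0.3823, 0.0777), |rvec| = θ = 0.64911 rad = 37.191°
Rodrigues: sinθ=0.60448, 1−cosθ=0.20338; R = I + sinθ·[k]× + (1−cosθ)·[k]×²:
    [+0.92654 +0.02338 +0.37547]
    [+0.16809 +0.86717 -0.46879]
    [-0.33656 +0.49747 +0.79954]
t = (0.0403, -0.1804, 1.2027) m
M0: Pc = R·M0+t = (-0.04189, -0.11678, +1.27860); u = 799.6·(-0.04189)/1.27860 + 325.7 = 299.5045, v = 561.8·(-0.11678)/1.27860 + 245.7 = 194.3864
M1: Pc = R·M1+t = (+0.12674, -0.08619, +1.21734); u = 799.6·(+0.12674)/1.21734 + 325.7 = 408.9496, v = 561.8·(-0.08619)/1.21734 + 245.7 = 205.9230
M2: Pc = R·M2+t = (+0.12249, -0.24402, +1.12680); u = 799.6·(+0.12249)/1.12680 + 325.7 = 412.6194, v = 561.8·(-0.24402)/1.12680 + 245.7 = 124.0390
M3: Pc = R·M3+t = (-0.04614, -0.27461, +1.18806); u = 799.6·(-0.04614)/1.18806 + 325.7 = 294.6447, v = 561.8·(-0.27461)/1.18806 + 245.7 = 115.8450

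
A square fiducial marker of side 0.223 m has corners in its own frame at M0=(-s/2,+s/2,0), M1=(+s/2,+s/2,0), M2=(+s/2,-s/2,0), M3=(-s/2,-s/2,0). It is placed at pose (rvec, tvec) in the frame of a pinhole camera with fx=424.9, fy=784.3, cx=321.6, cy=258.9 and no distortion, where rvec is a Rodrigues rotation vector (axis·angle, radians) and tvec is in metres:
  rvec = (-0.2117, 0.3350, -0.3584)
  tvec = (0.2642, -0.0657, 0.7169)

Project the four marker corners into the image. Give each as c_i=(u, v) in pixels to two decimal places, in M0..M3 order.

Intrinsics K: fx=424.9, fy=784.3, cx=321.6, cy=258.9
Marker side s = 0.223 m; corners in marker frame (Z=0):
  M0 = (-0.1115, +0.1115, 0)
  M1 = (+0.1115, +0.1115, 0)
  M2 = (+0.1115, -0.1115, 0)
  M3 = (-0.1115, -0.1115, 0)
rvec = (-0.2117, 0.3350, -0.3584), |rvec| = θ = 0.53431 rad = 30.614°
Rodrigues: sinθ=0.50925, 1−cosθ=0.13938; R = I + sinθ·[k]× + (1−cosθ)·[k]×²:
    [+0.88250 +0.30696 +0.35633]
    [-0.37621 +0.91541 +0.14315]
    [-0.28224 -0.26039 +0.92333]
t = (0.2642, -0.0657, 0.7169) m
M0: Pc = R·M0+t = (+0.20003, +0.07832, +0.71934); u = 424.9·(+0.20003)/0.71934 + 321.6 = 439.7531, v = 784.3·(+0.07832)/0.71934 + 258.9 = 344.2883
M1: Pc = R·M1+t = (+0.39683, -0.00558, +0.65640); u = 424.9·(+0.39683)/0.65640 + 321.6 = 578.4736, v = 784.3·(-0.00558)/0.65640 + 258.9 = 252.2330
M2: Pc = R·M2+t = (+0.32837, -0.20972, +0.71446); u = 424.9·(+0.32837)/0.71446 + 321.6 = 516.8869, v = 784.3·(-0.20972)/0.71446 + 258.9 = 28.6851
M3: Pc = R·M3+t = (+0.13157, -0.12582, +0.77740); u = 424.9·(+0.13157)/0.77740 + 321.6 = 393.5140, v = 784.3·(-0.12582)/0.77740 + 258.9 = 131.9635

c0=(439.75, 344.29) c1=(578.47, 252.23) c2=(516.89, 28.69) c3=(393.51, 131.96)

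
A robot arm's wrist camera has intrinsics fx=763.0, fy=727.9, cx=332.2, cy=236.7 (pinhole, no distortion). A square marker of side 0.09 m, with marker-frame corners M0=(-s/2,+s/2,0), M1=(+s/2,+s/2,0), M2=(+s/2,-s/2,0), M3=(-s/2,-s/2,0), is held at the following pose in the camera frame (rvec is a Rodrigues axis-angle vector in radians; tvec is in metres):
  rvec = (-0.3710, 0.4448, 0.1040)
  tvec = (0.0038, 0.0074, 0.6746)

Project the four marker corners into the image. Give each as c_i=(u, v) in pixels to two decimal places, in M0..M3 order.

c0=(282.06, 288.48) c1=(375.37, 293.51) c2=(391.75, 200.23) c3=(301.41, 200.60)

Intrinsics K: fx=763.0, fy=727.9, cx=332.2, cy=236.7
Marker side s = 0.09 m; corners in marker frame (Z=0):
  M0 = (-0.0450, +0.0450, 0)
  M1 = (+0.0450, +0.0450, 0)
  M2 = (+0.0450, -0.0450, 0)
  M3 = (-0.0450, -0.0450, 0)
rvec = (-0.3710, 0.4448, 0.1040), |rvec| = θ = 0.58848 rad = 33.717°
Rodrigues: sinθ=0.55509, 1−cosθ=0.16821; R = I + sinθ·[k]× + (1−cosθ)·[k]×²:
    [+0.89864 -0.17826 +0.40083]
    [+0.01794 +0.92789 +0.37242]
    [-0.43831 -0.32748 +0.83704]
t = (0.0038, 0.0074, 0.6746) m
M0: Pc = R·M0+t = (-0.04466, +0.04835, +0.67959); u = 763.0·(-0.04466)/0.67959 + 332.2 = 282.0578, v = 727.9·(+0.04835)/0.67959 + 236.7 = 288.4846
M1: Pc = R·M1+t = (+0.03622, +0.04996, +0.64014); u = 763.0·(+0.03622)/0.64014 + 332.2 = 375.3686, v = 727.9·(+0.04996)/0.64014 + 236.7 = 293.5122
M2: Pc = R·M2+t = (+0.05226, -0.03355, +0.66961); u = 763.0·(+0.05226)/0.66961 + 332.2 = 391.7491, v = 727.9·(-0.03355)/0.66961 + 236.7 = 200.2323
M3: Pc = R·M3+t = (-0.02862, -0.03516, +0.70906); u = 763.0·(-0.02862)/0.70906 + 332.2 = 301.4056, v = 727.9·(-0.03516)/0.70906 + 236.7 = 200.6033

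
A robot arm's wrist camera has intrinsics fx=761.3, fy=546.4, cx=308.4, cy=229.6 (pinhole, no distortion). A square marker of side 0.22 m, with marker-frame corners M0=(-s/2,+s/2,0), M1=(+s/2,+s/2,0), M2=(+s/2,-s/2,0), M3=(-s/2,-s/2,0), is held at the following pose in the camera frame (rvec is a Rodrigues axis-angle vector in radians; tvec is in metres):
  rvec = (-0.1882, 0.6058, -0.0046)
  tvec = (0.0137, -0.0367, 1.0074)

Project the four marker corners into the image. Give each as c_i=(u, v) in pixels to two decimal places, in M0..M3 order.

c0=(248.68, 270.16) c1=(389.48, 267.90) c2=(395.03, 143.87) c3=(258.64, 160.23)

Intrinsics K: fx=761.3, fy=546.4, cx=308.4, cy=229.6
Marker side s = 0.22 m; corners in marker frame (Z=0):
  M0 = (-0.1100, +0.1100, 0)
  M1 = (+0.1100, +0.1100, 0)
  M2 = (+0.1100, -0.1100, 0)
  M3 = (-0.1100, -0.1100, 0)
rvec = (-0.1882, 0.6058, -0.0046), |rvec| = θ = 0.63438 rad = 36.347°
Rodrigues: sinθ=0.59268, 1−cosθ=0.19456; R = I + sinθ·[k]× + (1−cosθ)·[k]×²:
    [+0.82256 -0.05082 +0.56640]
    [-0.05942 +0.98287 +0.17448]
    [-0.56556 -0.17718 +0.80545]
t = (0.0137, -0.0367, 1.0074) m
M0: Pc = R·M0+t = (-0.08237, +0.07795, +1.05012); u = 761.3·(-0.08237)/1.05012 + 308.4 = 248.6829, v = 546.4·(+0.07795)/1.05012 + 229.6 = 270.1596
M1: Pc = R·M1+t = (+0.09859, +0.06488, +0.92570); u = 761.3·(+0.09859)/0.92570 + 308.4 = 389.4824, v = 546.4·(+0.06488)/0.92570 + 229.6 = 267.8955
M2: Pc = R·M2+t = (+0.10977, -0.15135, +0.96468); u = 761.3·(+0.10977)/0.96468 + 308.4 = 395.0298, v = 546.4·(-0.15135)/0.96468 + 229.6 = 143.8737
M3: Pc = R·M3+t = (-0.07119, -0.13828, +1.08910); u = 761.3·(-0.07119)/1.08910 + 308.4 = 258.6358, v = 546.4·(-0.13828)/1.08910 + 229.6 = 160.2255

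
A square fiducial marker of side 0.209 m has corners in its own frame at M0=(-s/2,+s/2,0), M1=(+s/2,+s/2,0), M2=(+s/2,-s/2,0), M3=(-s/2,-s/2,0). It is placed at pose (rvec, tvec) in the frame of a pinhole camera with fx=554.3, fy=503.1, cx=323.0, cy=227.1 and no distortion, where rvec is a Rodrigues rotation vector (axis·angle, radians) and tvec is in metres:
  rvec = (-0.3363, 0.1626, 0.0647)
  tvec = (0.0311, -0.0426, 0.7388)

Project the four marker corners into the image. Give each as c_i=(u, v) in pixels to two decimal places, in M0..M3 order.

Intrinsics K: fx=554.3, fy=503.1, cx=323.0, cy=227.1
Marker side s = 0.209 m; corners in marker frame (Z=0):
  M0 = (-0.1045, +0.1045, 0)
  M1 = (+0.1045, +0.1045, 0)
  M2 = (+0.1045, -0.1045, 0)
  M3 = (-0.1045, -0.1045, 0)
rvec = (-0.3363, 0.1626, 0.0647), |rvec| = θ = 0.37911 rad = 21.721°
Rodrigues: sinθ=0.37009, 1−cosθ=0.07100; R = I + sinθ·[k]× + (1−cosθ)·[k]×²:
    [+0.98487 -0.09018 +0.14798]
    [+0.03615 +0.94206 +0.33350]
    [-0.16948 -0.32310 +0.93106]
t = (0.0311, -0.0426, 0.7388) m
M0: Pc = R·M0+t = (-0.08124, +0.05207, +0.72275); u = 554.3·(-0.08124)/0.72275 + 323.0 = 260.6923, v = 503.1·(+0.05207)/0.72275 + 227.1 = 263.3441
M1: Pc = R·M1+t = (+0.12460, +0.05962, +0.68732); u = 554.3·(+0.12460)/0.68732 + 323.0 = 423.4813, v = 503.1·(+0.05962)/0.68732 + 227.1 = 270.7416
M2: Pc = R·M2+t = (+0.14344, -0.13727, +0.75485); u = 554.3·(+0.14344)/0.75485 + 323.0 = 428.3318, v = 503.1·(-0.13727)/0.75485 + 227.1 = 135.6129
M3: Pc = R·M3+t = (-0.06240, -0.14482, +0.79028); u = 554.3·(-0.06240)/0.79028 + 323.0 = 279.2357, v = 503.1·(-0.14482)/0.79028 + 227.1 = 134.9042

c0=(260.69, 263.34) c1=(423.48, 270.74) c2=(428.33, 135.61) c3=(279.24, 134.90)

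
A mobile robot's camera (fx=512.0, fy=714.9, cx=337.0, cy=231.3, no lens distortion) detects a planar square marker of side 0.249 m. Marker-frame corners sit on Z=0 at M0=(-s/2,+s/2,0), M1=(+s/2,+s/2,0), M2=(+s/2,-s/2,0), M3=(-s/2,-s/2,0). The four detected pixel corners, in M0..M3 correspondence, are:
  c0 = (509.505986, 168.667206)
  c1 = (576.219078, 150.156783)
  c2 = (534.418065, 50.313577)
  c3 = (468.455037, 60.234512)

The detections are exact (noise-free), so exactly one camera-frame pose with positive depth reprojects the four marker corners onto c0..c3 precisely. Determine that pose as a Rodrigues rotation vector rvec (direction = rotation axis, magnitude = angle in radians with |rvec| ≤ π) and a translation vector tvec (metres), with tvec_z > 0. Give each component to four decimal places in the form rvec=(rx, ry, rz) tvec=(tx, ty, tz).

Intrinsics K: fx=512.0, fy=714.9, cx=337.0, cy=231.3
Marker side s = 0.249 m; corners in marker frame (Z=0):
  M0 = (-0.1245, +0.1245, 0)
  M1 = (+0.1245, +0.1245, 0)
  M2 = (+0.1245, -0.1245, 0)
  M3 = (-0.1245, -0.1245, 0)
Detected image corners:
  c0 = (509.505986, 168.667206) px
  c1 = (576.219078, 150.156783) px
  c2 = (534.418065, 50.313577) px
  c3 = (468.455037, 60.234512) px
Planar DLT: solve 8×8 A·h = b for H (H[2,2]=1):
  H  [+422.76909 +45.05210 +522.78699]
  H  [-24.44043 +392.62967 +105.57109]
  H  [+0.29952 -0.23245 +1.00000]
B = K⁻¹H; ‖b₁‖=0.708523, ‖b₂‖=0.708523; λ = 2/(‖b₁‖+‖b₂‖) = 1.411386, sign → tz>0 ⇒ λ=+1.411386
r₁ = λ·B[:,0] = (+0.88716,-0.18503,+0.42274); r₂ = λ·B[:,1] = (+0.34013,+0.88129,-0.32808)
r₃ = r₁×r₂ = (-0.31185,+0.43484,+0.84478); SVD([r₁ r₂ r₃]) → R = UVᵀ:
  R  [+0.88716 +0.34013 -0.31185]
  R  [-0.18503 +0.88129 +0.43484]
  R  [+0.42274 -0.32808 +0.84478]
t = (+0.51214, -0.24822, +1.41139) m
tr R = 2.613237; θ = arccos((tr R − 1)/2) = 0.632388 rad = 36.233°
axis k = ((R−Rᵀ)₃₂, (R−Rᵀ)₁₃, (R−Rᵀ)₂₁) / (2 sinθ) = (-0.645369, -0.621408, -0.444241)
rvec = θ·k = (-0.408124, -0.392971, -0.280933)

rvec=(-0.4081, -0.3930, -0.2809) tvec=(0.5121, -0.2482, 1.4114)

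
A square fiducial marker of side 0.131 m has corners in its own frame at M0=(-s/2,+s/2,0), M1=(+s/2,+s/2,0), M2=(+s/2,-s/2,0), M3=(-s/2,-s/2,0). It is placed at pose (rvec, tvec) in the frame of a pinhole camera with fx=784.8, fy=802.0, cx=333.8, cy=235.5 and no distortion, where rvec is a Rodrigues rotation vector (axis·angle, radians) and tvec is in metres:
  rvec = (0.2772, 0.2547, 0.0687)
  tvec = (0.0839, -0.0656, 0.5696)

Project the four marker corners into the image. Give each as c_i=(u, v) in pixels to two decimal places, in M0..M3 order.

c0=(357.91, 222.99) c1=(532.72, 241.02) c2=(552.48, 53.16) c3=(365.30, 44.35)

Intrinsics K: fx=784.8, fy=802.0, cx=333.8, cy=235.5
Marker side s = 0.131 m; corners in marker frame (Z=0):
  M0 = (-0.0655, +0.0655, 0)
  M1 = (+0.0655, +0.0655, 0)
  M2 = (+0.0655, -0.0655, 0)
  M3 = (-0.0655, -0.0655, 0)
rvec = (0.2772, 0.2547, 0.0687), |rvec| = θ = 0.38266 rad = 21.925°
Rodrigues: sinθ=0.37339, 1−cosθ=0.07233; R = I + sinθ·[k]× + (1−cosθ)·[k]×²:
    [+0.96563 -0.03216 +0.25794]
    [+0.10191 +0.95972 -0.26184]
    [-0.23912 +0.27913 +0.93000]
t = (0.0839, -0.0656, 0.5696) m
M0: Pc = R·M0+t = (+0.01854, -0.00941, +0.60355); u = 784.8·(+0.01854)/0.60355 + 333.8 = 357.9141, v = 802.0·(-0.00941)/0.60355 + 235.5 = 222.9910
M1: Pc = R·M1+t = (+0.14504, +0.00394, +0.57222); u = 784.8·(+0.14504)/0.57222 + 333.8 = 532.7249, v = 802.0·(+0.00394)/0.57222 + 235.5 = 241.0170
M2: Pc = R·M2+t = (+0.14926, -0.12179, +0.53565); u = 784.8·(+0.14926)/0.53565 + 333.8 = 552.4773, v = 802.0·(-0.12179)/0.53565 + 235.5 = 53.1574
M3: Pc = R·M3+t = (+0.02276, -0.13514, +0.56698); u = 784.8·(+0.02276)/0.56698 + 333.8 = 365.3013, v = 802.0·(-0.13514)/0.56698 + 235.5 = 44.3479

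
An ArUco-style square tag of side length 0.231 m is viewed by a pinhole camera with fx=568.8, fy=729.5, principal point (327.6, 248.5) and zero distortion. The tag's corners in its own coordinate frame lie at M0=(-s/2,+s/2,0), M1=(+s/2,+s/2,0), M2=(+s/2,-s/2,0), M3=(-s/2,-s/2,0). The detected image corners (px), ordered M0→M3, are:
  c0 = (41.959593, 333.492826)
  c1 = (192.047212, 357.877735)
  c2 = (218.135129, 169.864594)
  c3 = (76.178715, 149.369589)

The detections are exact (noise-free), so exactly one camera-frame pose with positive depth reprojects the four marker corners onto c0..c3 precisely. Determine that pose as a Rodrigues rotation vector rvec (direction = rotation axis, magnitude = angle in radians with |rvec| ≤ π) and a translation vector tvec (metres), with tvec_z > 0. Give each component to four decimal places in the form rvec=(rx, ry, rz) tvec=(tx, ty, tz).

Intrinsics K: fx=568.8, fy=729.5, cx=327.6, cy=248.5
Marker side s = 0.231 m; corners in marker frame (Z=0):
  M0 = (-0.1155, +0.1155, 0)
  M1 = (+0.1155, +0.1155, 0)
  M2 = (+0.1155, -0.1155, 0)
  M3 = (-0.1155, -0.1155, 0)
Detected image corners:
  c0 = (41.959593, 333.492826) px
  c1 = (192.047212, 357.877735) px
  c2 = (218.135129, 169.864594) px
  c3 = (76.178715, 149.369589) px
Planar DLT: solve 8×8 A·h = b for H (H[2,2]=1):
  H  [+623.69831 -164.13050 +132.01606]
  H  [+81.75314 +741.40065 +249.85023]
  H  [-0.05994 -0.25344 +1.00000]
B = K⁻¹H; ‖b₁‖=1.140346, ‖b₂‖=1.140346; λ = 2/(‖b₁‖+‖b₂‖) = 0.876927, sign → tz>0 ⇒ λ=+0.876927
r₁ = λ·B[:,0] = (+0.99184,+0.11618,-0.05256); r₂ = λ·B[:,1] = (-0.12504,+0.96694,-0.22225)
r₃ = r₁×r₂ = (+0.02500,+0.22700,+0.97357); SVD([r₁ r₂ r₃]) → R = UVᵀ:
  R  [+0.99184 -0.12504 +0.02500]
  R  [+0.11618 +0.96694 +0.22700]
  R  [-0.05256 -0.22225 +0.97357]
t = (-0.30153, +0.00162, +0.87693) m
tr R = 2.932349; θ = arccos((tr R − 1)/2) = 0.260837 rad = 14.945°
axis k = ((R−Rᵀ)₃₂, (R−Rᵀ)₁₃, (R−Rᵀ)₂₁) / (2 sinθ) = (-0.871011, +0.150379, +0.467681)
rvec = θ·k = (-0.227192, +0.039224, +0.121988)

rvec=(-0.2272, 0.0392, 0.1220) tvec=(-0.3015, 0.0016, 0.8769)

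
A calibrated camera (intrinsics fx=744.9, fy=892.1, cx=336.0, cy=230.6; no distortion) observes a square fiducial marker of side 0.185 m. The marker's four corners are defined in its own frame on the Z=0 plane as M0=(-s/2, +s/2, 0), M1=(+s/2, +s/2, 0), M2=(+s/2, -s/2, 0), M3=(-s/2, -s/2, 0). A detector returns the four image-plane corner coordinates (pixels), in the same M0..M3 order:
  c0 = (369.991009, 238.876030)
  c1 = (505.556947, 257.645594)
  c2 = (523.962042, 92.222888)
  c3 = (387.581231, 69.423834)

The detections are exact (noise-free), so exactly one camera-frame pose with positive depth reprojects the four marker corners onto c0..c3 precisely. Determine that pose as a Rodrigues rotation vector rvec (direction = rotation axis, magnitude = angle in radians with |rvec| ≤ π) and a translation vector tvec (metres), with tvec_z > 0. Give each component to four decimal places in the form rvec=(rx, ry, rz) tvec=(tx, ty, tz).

rvec=(0.0552, -0.1190, 0.1184) tvec=(0.1468, -0.0721, 0.9809)

Intrinsics K: fx=744.9, fy=892.1, cx=336.0, cy=230.6
Marker side s = 0.185 m; corners in marker frame (Z=0):
  M0 = (-0.0925, +0.0925, 0)
  M1 = (+0.0925, +0.0925, 0)
  M2 = (+0.0925, -0.0925, 0)
  M3 = (-0.0925, -0.0925, 0)
Detected image corners:
  c0 = (369.991009, 238.876030) px
  c1 = (505.556947, 257.645594) px
  c2 = (523.962042, 92.222888) px
  c3 = (387.581231, 69.423834) px
Planar DLT: solve 8×8 A·h = b for H (H[2,2]=1):
  H  [+790.39256 -75.50283 +447.51215]
  H  [+132.70589 +912.97370 +165.03929]
  H  [+0.12403 +0.04881 +1.00000]
B = K⁻¹H; ‖b₁‖=1.019452, ‖b₂‖=1.019452; λ = 2/(‖b₁‖+‖b₂‖) = 0.980919, sign → tz>0 ⇒ λ=+0.980919
r₁ = λ·B[:,0] = (+0.98595,+0.11447,+0.12166); r₂ = λ·B[:,1] = (-0.12102,+0.99149,+0.04788)
r₃ = r₁×r₂ = (-0.11514,-0.06193,+0.99142); SVD([r₁ r₂ r₃]) → R = UVᵀ:
  R  [+0.98595 -0.12102 -0.11514]
  R  [+0.11447 +0.99149 -0.06193]
  R  [+0.12166 +0.04788 +0.99142]
t = (+0.14684, -0.07209, +0.98092) m
tr R = 2.968860; θ = arccos((tr R − 1)/2) = 0.176695 rad = 10.124°
axis k = ((R−Rᵀ)₃₂, (R−Rᵀ)₁₃, (R−Rᵀ)₂₁) / (2 sinθ) = (+0.312352, -0.673588, +0.669862)
rvec = θ·k = (+0.055191, -0.119020, +0.118361)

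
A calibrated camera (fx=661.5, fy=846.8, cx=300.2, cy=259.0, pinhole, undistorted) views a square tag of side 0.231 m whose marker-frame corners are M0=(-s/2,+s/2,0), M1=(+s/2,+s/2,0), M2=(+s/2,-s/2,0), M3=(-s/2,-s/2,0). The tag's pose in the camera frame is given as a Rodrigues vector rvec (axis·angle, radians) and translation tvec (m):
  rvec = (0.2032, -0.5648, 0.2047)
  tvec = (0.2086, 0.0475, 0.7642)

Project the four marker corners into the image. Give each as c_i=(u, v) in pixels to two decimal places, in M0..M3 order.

Intrinsics K: fx=661.5, fy=846.8, cx=300.2, cy=259.0
Marker side s = 0.231 m; corners in marker frame (Z=0):
  M0 = (-0.1155, +0.1155, 0)
  M1 = (+0.1155, +0.1155, 0)
  M2 = (+0.1155, -0.1155, 0)
  M3 = (-0.1155, -0.1155, 0)
rvec = (0.2032, -0.5648, 0.2047), |rvec| = θ = 0.63419 rad = 36.336°
Rodrigues: sinθ=0.59252, 1−cosθ=0.19445; R = I + sinθ·[k]× + (1−cosθ)·[k]×²:
    [+0.82552 -0.24674 -0.50758]
    [+0.13577 +0.95978 -0.24575]
    [+0.54780 +0.13395 +0.82581]
t = (0.2086, 0.0475, 0.7642) m
M0: Pc = R·M0+t = (+0.08475, +0.14267, +0.71640); u = 661.5·(+0.08475)/0.71640 + 300.2 = 378.4595, v = 846.8·(+0.14267)/0.71640 + 259.0 = 427.6431
M1: Pc = R·M1+t = (+0.27545, +0.17404, +0.84294); u = 661.5·(+0.27545)/0.84294 + 300.2 = 516.3587, v = 846.8·(+0.17404)/0.84294 + 259.0 = 433.8318
M2: Pc = R·M2+t = (+0.33245, -0.04767, +0.81200); u = 661.5·(+0.33245)/0.81200 + 300.2 = 571.0285, v = 846.8·(-0.04767)/0.81200 + 259.0 = 209.2833
M3: Pc = R·M3+t = (+0.14175, -0.07904, +0.68546); u = 661.5·(+0.14175)/0.68546 + 300.2 = 436.9968, v = 846.8·(-0.07904)/0.68546 + 259.0 = 161.3611

c0=(378.46, 427.64) c1=(516.36, 433.83) c2=(571.03, 209.28) c3=(437.00, 161.36)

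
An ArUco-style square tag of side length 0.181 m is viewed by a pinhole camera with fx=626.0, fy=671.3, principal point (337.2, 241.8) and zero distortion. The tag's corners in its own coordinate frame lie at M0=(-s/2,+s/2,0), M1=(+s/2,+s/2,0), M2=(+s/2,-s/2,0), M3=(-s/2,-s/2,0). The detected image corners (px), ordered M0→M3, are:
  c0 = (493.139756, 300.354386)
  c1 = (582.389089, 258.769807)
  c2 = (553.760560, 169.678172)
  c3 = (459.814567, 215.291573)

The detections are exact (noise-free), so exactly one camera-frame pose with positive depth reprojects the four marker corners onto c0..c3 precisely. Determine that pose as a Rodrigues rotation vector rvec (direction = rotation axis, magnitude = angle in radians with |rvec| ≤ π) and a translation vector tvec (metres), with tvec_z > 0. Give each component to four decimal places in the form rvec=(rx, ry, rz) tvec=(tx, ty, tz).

Intrinsics K: fx=626.0, fy=671.3, cx=337.2, cy=241.8
Marker side s = 0.181 m; corners in marker frame (Z=0):
  M0 = (-0.0905, +0.0905, 0)
  M1 = (+0.0905, +0.0905, 0)
  M2 = (+0.0905, -0.0905, 0)
  M3 = (-0.0905, -0.0905, 0)
Detected image corners:
  c0 = (493.139756, 300.354386) px
  c1 = (582.389089, 258.769807) px
  c2 = (553.760560, 169.678172) px
  c3 = (459.814567, 215.291573) px
Planar DLT: solve 8×8 A·h = b for H (H[2,2]=1):
  H  [+454.87356 +336.39733 +522.31590]
  H  [-263.52599 +555.62069 +237.46133]
  H  [-0.09730 +0.31619 +1.00000]
B = K⁻¹H; ‖b₁‖=0.862670, ‖b₂‖=0.862670; λ = 2/(‖b₁‖+‖b₂‖) = 1.159192, sign → tz>0 ⇒ λ=+1.159192
r₁ = λ·B[:,0] = (+0.90307,-0.41442,-0.11279); r₂ = λ·B[:,1] = (+0.42549,+0.82742,+0.36653)
r₃ = r₁×r₂ = (-0.05857,-0.37899,+0.92354); SVD([r₁ r₂ r₃]) → R = UVᵀ:
  R  [+0.90307 +0.42549 -0.05857]
  R  [-0.41442 +0.82742 -0.37899]
  R  [-0.11279 +0.36653 +0.92354]
t = (+0.34279, -0.00749, +1.15919) m
tr R = 2.654027; θ = arccos((tr R − 1)/2) = 0.597022 rad = 34.207°
axis k = ((R−Rᵀ)₃₂, (R−Rᵀ)₁₃, (R−Rᵀ)₂₁) / (2 sinθ) = (+0.663060, +0.048226, -0.747011)
rvec = θ·k = (+0.395861, +0.028792, -0.445982)

rvec=(0.3959, 0.0288, -0.4460) tvec=(0.3428, -0.0075, 1.1592)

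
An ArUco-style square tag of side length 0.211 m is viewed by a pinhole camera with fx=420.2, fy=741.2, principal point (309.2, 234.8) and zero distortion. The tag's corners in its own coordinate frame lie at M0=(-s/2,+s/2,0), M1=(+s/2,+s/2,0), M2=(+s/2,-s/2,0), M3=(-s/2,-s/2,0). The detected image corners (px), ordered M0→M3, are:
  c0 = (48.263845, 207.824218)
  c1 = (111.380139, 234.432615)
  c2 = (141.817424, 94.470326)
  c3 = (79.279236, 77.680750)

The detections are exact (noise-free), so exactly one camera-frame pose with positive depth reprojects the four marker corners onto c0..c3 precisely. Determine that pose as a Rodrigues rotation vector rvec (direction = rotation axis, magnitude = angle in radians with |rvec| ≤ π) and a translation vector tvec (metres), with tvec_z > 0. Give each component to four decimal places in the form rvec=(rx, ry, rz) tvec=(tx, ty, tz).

rvec=(-0.2546, 0.3159, 0.2315) tvec=(-0.5444, -0.1192, 1.0654)

Intrinsics K: fx=420.2, fy=741.2, cx=309.2, cy=234.8
Marker side s = 0.211 m; corners in marker frame (Z=0):
  M0 = (-0.1055, +0.1055, 0)
  M1 = (+0.1055, +0.1055, 0)
  M2 = (+0.1055, -0.1055, 0)
  M3 = (-0.1055, -0.1055, 0)
Detected image corners:
  c0 = (48.263845, 207.824218) px
  c1 = (111.380139, 234.432615) px
  c2 = (141.817424, 94.470326) px
  c3 = (79.279236, 77.680750) px
Planar DLT: solve 8×8 A·h = b for H (H[2,2]=1):
  H  [+267.94114 -164.38768 +94.46671]
  H  [+54.28359 +609.08401 +151.84267]
  H  [-0.31297 -0.19667 +1.00000]
B = K⁻¹H; ‖b₁‖=0.938612, ‖b₂‖=0.938612; λ = 2/(‖b₁‖+‖b₂‖) = 1.065403, sign → tz>0 ⇒ λ=+1.065403
r₁ = λ·B[:,0] = (+0.92471,+0.18365,-0.33344); r₂ = λ·B[:,1] = (-0.26262,+0.94187,-0.20953)
r₃ = r₁×r₂ = (+0.27557,+0.28132,+0.91919); SVD([r₁ r₂ r₃]) → R = UVᵀ:
  R  [+0.92471 -0.26262 +0.27557]
  R  [+0.18365 +0.94188 +0.28132]
  R  [-0.33344 -0.20953 +0.91919]
t = (-0.54445, -0.11924, +1.06540) m
tr R = 2.785780; θ = arccos((tr R − 1)/2) = 0.467073 rad = 26.761°
axis k = ((R−Rᵀ)₃₂, (R−Rᵀ)₁₃, (R−Rᵀ)₂₁) / (2 sinθ) = (-0.545061, +0.676265, +0.495555)
rvec = θ·k = (-0.254583, +0.315865, +0.231460)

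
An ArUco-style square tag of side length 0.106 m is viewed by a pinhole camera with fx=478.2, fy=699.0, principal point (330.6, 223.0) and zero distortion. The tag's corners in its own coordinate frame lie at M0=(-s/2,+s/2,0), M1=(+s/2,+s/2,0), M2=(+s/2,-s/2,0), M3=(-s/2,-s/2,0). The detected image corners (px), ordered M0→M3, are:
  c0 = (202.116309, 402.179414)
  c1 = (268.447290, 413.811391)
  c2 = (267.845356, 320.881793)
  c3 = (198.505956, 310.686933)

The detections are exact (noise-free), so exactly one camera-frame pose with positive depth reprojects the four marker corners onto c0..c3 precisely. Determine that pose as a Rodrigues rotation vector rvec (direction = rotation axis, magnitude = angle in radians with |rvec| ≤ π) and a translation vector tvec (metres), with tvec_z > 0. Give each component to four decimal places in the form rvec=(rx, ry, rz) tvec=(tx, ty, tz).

Intrinsics K: fx=478.2, fy=699.0, cx=330.6, cy=223.0
Marker side s = 0.106 m; corners in marker frame (Z=0):
  M0 = (-0.0530, +0.0530, 0)
  M1 = (+0.0530, +0.0530, 0)
  M2 = (+0.0530, -0.0530, 0)
  M3 = (-0.0530, -0.0530, 0)
Detected image corners:
  c0 = (202.116309, 402.179414) px
  c1 = (268.447290, 413.811391) px
  c2 = (267.845356, 320.881793) px
  c3 = (198.505956, 310.686933) px
Planar DLT: solve 8×8 A·h = b for H (H[2,2]=1):
  H  [+593.42879 +119.45035 +233.89780]
  H  [+31.71887 +1023.47087 +362.87016]
  H  [-0.19727 +0.42451 +1.00000]
B = K⁻¹H; ‖b₁‖=1.395610, ‖b₂‖=1.395610; λ = 2/(‖b₁‖+‖b₂‖) = 0.716532, sign → tz>0 ⇒ λ=+0.716532
r₁ = λ·B[:,0] = (+0.98691,+0.07761,-0.14135); r₂ = λ·B[:,1] = (-0.03131,+0.95210,+0.30418)
r₃ = r₁×r₂ = (+0.15819,-0.29577,+0.94207); SVD([r₁ r₂ r₃]) → R = UVᵀ:
  R  [+0.98691 -0.03131 +0.15819]
  R  [+0.07761 +0.95210 -0.29577]
  R  [-0.14135 +0.30418 +0.94207]
t = (-0.14490, +0.14338, +0.71653) m
tr R = 2.881084; θ = arccos((tr R − 1)/2) = 0.346573 rad = 19.857°
axis k = ((R−Rᵀ)₃₂, (R−Rᵀ)₁₃, (R−Rᵀ)₂₁) / (2 sinθ) = (+0.883113, +0.440917, +0.160322)
rvec = θ·k = (+0.306063, +0.152810, +0.055563)

rvec=(0.3061, 0.1528, 0.0556) tvec=(-0.1449, 0.1434, 0.7165)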